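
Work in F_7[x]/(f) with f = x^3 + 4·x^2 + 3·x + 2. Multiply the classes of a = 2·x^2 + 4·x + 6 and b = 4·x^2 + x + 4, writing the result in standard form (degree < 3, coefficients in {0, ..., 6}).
Multiply as integer polynomials: a · b = 8·x^4 + 18·x^3 + 36·x^2 + 22·x + 24. Reducing coefficients mod 7: a · b ≡ x^4 + 4·x^3 + x^2 + x + 3. Now divide by f(x) = x^3 + 4·x^2 + 3·x + 2 in F_7[x], eliminating the leading term at each step:
  leading term x^4: subtract (x)·f(x) = x^4 + 4·x^3 + 3·x^2 + 2·x, leaving 5·x^2 + 6·x + 3 (coefficients mod 7)
The degree is now < 3, so this is the remainder. Hence a · b ≡ 5·x^2 + 6·x + 3 in F_7[x]/(f).

Final answer: a · b ≡ 5·x^2 + 6·x + 3 (mod f(x))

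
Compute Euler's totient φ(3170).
φ is multiplicative, with φ(p^e) = p^e − p^(e−1). Factorise 3170 = 2 · 5 · 317. Then
  φ(3170) = (2 − 1) · (5 − 1) · (317 − 1) = 1 · 4 · 316 = 1264.

Final answer: φ(3170) = 1264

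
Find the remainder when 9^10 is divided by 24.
9

Use repeated squaring. Binary(10) = 1010. Walk through the bits of the exponent 10 left-to-right: at each bit after the leading one, square the running value, then multiply by 9 if the bit is 1 (always reducing mod 24):
  bit 1 = 1 (leading): start with 9.
  bit 2 = 0: square 9^2 = 81 ≡ 9 (mod 24).
  bit 3 = 1: square 9^2 = 81 ≡ 9; bit is 1, so multiply 9·9 = 81 ≡ 9 (mod 24).
  bit 4 = 0: square 9^2 = 81 ≡ 9 (mod 24).
Final value: 9^10 ≡ 9 (mod 24).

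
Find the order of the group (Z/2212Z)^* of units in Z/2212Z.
|(Z/2212Z)^*| = 936

(Z/2212Z)^* consists of the classes a with gcd(a, 2212) = 1, so its order is φ(2212). φ is multiplicative, with φ(p^e) = p^e − p^(e−1). Factorise 2212 = 2^2 · 7 · 79. Then
  φ(2212) = (2^2 − 2^1) · (7 − 1) · (79 − 1) = 2 · 6 · 78 = 936.
Thus |(Z/2212Z)^*| = 936.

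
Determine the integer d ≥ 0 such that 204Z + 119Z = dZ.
(204, 119) = (17); d = 17

In the PID Z, (a, b) is generated by gcd(a, b). Compute gcd(204, 119) with the extended Euclidean algorithm, tracking rows (r, s, t) with s·204 + t·119 = r:
  row A: (204, 1, 0)   [1·204 + 0·119 = 204]
  row B: (119, 0, 1)   [0·204 + 1·119 = 119]
  204 = 1·119 + 85   → row C = row A − 1·row B = (85, 1, −1)   [check: 1·204 − 1·119 = 85]
  119 = 1·85 + 34   → row D = row B − 1·row C = (34, −1, 2)   [check: −1·204 + 2·119 = 34]
  85 = 2·34 + 17   → row E = row C − 2·row D = (17, 3, −5)   [check: 3·204 − 5·119 = 17]
  34 = 2·17 + 0   → remainder 0, stop. gcd = 17 (last nonzero row E).
So gcd(204, 119) = 17, with Bézout identity 3·204 − 5·119 = 17. Containment (⊇): the Bézout identity exhibits 17 as an element of (204, 119), giving (17) ⊆ (204, 119). Containment (⊆): since 17 | 204 and 17 | 119 (204 = 17·12, 119 = 17·7), every Z-linear combination of 204 and 119 is divisible by 17, so (204, 119) ⊆ (17). Therefore (204, 119) = (17), d = 17.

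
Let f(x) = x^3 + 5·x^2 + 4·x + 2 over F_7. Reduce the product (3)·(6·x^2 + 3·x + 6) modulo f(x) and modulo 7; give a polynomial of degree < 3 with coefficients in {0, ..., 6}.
Multiply as integer polynomials: a · b = 18·x^2 + 9·x + 18. Reducing coefficients mod 7: a · b ≡ 4·x^2 + 2·x + 4. This already has degree < 3, so no reduction by f is needed. Hence a · b ≡ 4·x^2 + 2·x + 4 in F_7[x]/(f).

Final answer: a · b ≡ 4·x^2 + 2·x + 4 (mod f(x))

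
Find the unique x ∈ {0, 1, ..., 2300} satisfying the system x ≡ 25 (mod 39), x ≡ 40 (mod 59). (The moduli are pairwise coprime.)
x ≡ 571 (mod 2301); the representative in [0, 2301) is 571

The moduli 39, 59 are pairwise coprime, so by the CRT there is a unique solution mod 39·59 = 2301.
Solve by successive substitution. Start with x ≡ 25 (mod 39).
  Combine with x ≡ 40 (mod 59): write x = 25 + 39·t and require 25 + 39·t ≡ 40 (mod 59), i.e. 39·t ≡ 40 − 25 ≡ 15 (mod 59). Since 39^(−1) ≡ 56 (mod 59), t ≡ 56·15 ≡ 14 (mod 59). So x ≡ 25 + 39·14 = 571 (mod 2301).
Unique solution in [0, 2301): x = 571.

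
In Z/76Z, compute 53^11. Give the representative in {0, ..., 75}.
41

Use repeated squaring. Binary(11) = 1011. Walk through the bits of the exponent 11 left-to-right: at each bit after the leading one, square the running value, then multiply by 53 if the bit is 1 (always reducing mod 76):
  bit 1 = 1 (leading): start with 53.
  bit 2 = 0: square 53^2 = 2809 ≡ 73 (mod 76).
  bit 3 = 1: square 73^2 = 5329 ≡ 9; bit is 1, so multiply 9·53 = 477 ≡ 21 (mod 76).
  bit 4 = 1: square 21^2 = 441 ≡ 61; bit is 1, so multiply 61·53 = 3233 ≡ 41 (mod 76).
Final value: 53^11 ≡ 41 (mod 76).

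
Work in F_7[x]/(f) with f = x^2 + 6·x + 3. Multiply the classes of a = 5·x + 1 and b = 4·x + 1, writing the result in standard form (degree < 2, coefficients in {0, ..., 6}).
a · b ≡ x + 4 (mod f(x))

Multiply as integer polynomials: a · b = 20·x^2 + 9·x + 1. Reducing coefficients mod 7: a · b ≡ 6·x^2 + 2·x + 1. Now divide by f(x) = x^2 + 6·x + 3 in F_7[x], eliminating the leading term at each step:
  leading term 6·x^2: subtract (6)·f(x) = 6·x^2 + x + 4, leaving x + 4 (coefficients mod 7)
The degree is now < 2, so this is the remainder. Hence a · b ≡ x + 4 in F_7[x]/(f).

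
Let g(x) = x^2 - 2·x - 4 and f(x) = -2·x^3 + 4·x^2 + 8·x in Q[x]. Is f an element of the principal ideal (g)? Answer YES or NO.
YES

In Q[x] the ideal (g) consists of all multiples of g, so f ∈ (g) iff g | f, i.e. iff the remainder of f on division by g is 0. Divide f by g (g is monic, so eliminate the leading term of the running remainder at each step):
  leading term -2·x^3: subtract (-2·x)·g(x) = -2·x^3 + 4·x^2 + 8·x, leaving 0
The remainder is 0, so f(x) = g(x) · h(x) with h(x) = -2·x. Hence g | f, i.e. f ∈ (g).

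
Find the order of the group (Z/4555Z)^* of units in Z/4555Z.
(Z/4555Z)^* consists of the classes a with gcd(a, 4555) = 1, so its order is φ(4555). φ is multiplicative, with φ(p^e) = p^e − p^(e−1). Factorise 4555 = 5 · 911. Then
  φ(4555) = (5 − 1) · (911 − 1) = 4 · 910 = 3640.
Thus |(Z/4555Z)^*| = 3640.

Final answer: |(Z/4555Z)^*| = 3640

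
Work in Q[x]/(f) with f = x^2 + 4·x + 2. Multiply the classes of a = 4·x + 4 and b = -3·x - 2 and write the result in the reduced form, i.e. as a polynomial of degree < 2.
First multiply in Q[x] without reducing: a · b = -12·x^2 - 20·x - 8. Now divide by f(x) = x^2 + 4·x + 2, eliminating the leading term at each step:
  leading term -12·x^2: subtract (-12)·f(x) = -12·x^2 - 48·x - 24, leaving 28·x + 16
The degree is now < 2, so this is the remainder. Hence a · b ≡ 28·x + 16 in Q[x]/(f).

Final answer: a · b ≡ 28·x + 16 (mod f(x))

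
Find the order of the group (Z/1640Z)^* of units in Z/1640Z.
(Z/1640Z)^* consists of the classes a with gcd(a, 1640) = 1, so its order is φ(1640). φ is multiplicative, with φ(p^e) = p^e − p^(e−1). Factorise 1640 = 2^3 · 5 · 41. Then
  φ(1640) = (2^3 − 2^2) · (5 − 1) · (41 − 1) = 4 · 4 · 40 = 640.
Thus |(Z/1640Z)^*| = 640.

Final answer: |(Z/1640Z)^*| = 640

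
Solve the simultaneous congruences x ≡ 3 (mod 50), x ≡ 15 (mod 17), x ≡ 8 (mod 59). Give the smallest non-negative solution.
The moduli 50, 17, 59 are pairwise coprime, so by the CRT there is a unique solution mod 50·17·59 = 50150.
Solve by successive substitution. Start with x ≡ 3 (mod 50).
  Combine with x ≡ 15 (mod 17): write x = 3 + 50·t and require 3 + 50·t ≡ 15 (mod 17), i.e. 50·t ≡ 15 − 3 ≡ 12 (mod 17). Since 50^(−1) ≡ 16 (mod 17) (50 ≡ 16 (mod 17)), t ≡ 16·12 ≡ 5 (mod 17). So x ≡ 3 + 50·5 = 253 (mod 850).
  Combine with x ≡ 8 (mod 59): write x = 253 + 850·t and require 253 + 850·t ≡ 8 (mod 59), i.e. 850·t ≡ 8 − 253 ≡ 50 (mod 59). Since 850^(−1) ≡ 32 (mod 59) (850 ≡ 24 (mod 59)), t ≡ 32·50 ≡ 7 (mod 59). So x ≡ 253 + 850·7 = 6203 (mod 50150).
Unique solution in [0, 50150): x = 6203.

Final answer: x ≡ 6203 (mod 50150); the representative in [0, 50150) is 6203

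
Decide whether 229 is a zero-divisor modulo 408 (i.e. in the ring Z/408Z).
gcd(229, 408) = 1, so 229 is a unit in Z/408Z (it has a multiplicative inverse). A unit cannot be a zero-divisor: if 229·b ≡ 0 then multiplying both sides by 229^(−1) gives b ≡ 0. So 229 is not a zero-divisor.

Final answer: NO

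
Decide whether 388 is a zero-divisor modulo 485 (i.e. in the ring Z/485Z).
YES

gcd(388, 485) = 97 > 1, so 388 is not a unit in Z/485Z. In Z/nZ every nonzero non-unit is a zero-divisor: explicitly, take b = 485/gcd = 5 ≠ 0 (mod 485); then 388·5 = 1940 = 4·485, i.e. 388·5 ≡ 0 (mod 485). So 388 is a zero-divisor.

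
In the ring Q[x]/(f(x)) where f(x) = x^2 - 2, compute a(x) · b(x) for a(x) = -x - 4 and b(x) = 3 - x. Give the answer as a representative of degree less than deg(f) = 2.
First multiply in Q[x] without reducing: a · b = x^2 + x - 12. Now divide by f(x) = x^2 - 2, eliminating the leading term at each step:
  leading term x^2: subtract (1)·f(x) = x^2 - 2, leaving x - 10
The degree is now < 2, so this is the remainder. Hence a · b ≡ x - 10 in Q[x]/(f).

Final answer: a · b ≡ x - 10 (mod f(x))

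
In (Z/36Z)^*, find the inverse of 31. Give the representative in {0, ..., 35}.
31^(−1) ≡ 7 (mod 36)

Apply the extended Euclidean algorithm to (36, 31), tracking rows (r, s, t) with s·36 + t·31 = r. Each division r_prev = q·r_cur + r_new produces the new row as (previous row) − q·(current row):
  row A: (36, 1, 0)   [1·36 + 0·31 = 36]
  row B: (31, 0, 1)   [0·36 + 1·31 = 31]
  36 = 1·31 + 5   → row C = row A − 1·row B = (5, 1, −1)   [check: 1·36 − 1·31 = 5]
  31 = 6·5 + 1   → row D = row B − 6·row C = (1, −6, 7)   [check: −6·36 + 7·31 = 1]
  5 = 5·1 + 0   → remainder 0, stop. gcd = 1 (last nonzero row D).
The gcd is 1, so 31 is invertible mod 36. The last nonzero row gives −6·36 + 7·31 = 1, so t = 7. So 31^(−1) ≡ 7 (mod 36). Verify: 31 · 7 = 217 ≡ 1 (mod 36). ✓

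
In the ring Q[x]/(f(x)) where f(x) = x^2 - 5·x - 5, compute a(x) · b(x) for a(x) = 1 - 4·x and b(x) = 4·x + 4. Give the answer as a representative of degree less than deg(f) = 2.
a · b ≡ -92·x - 76 (mod f(x))

First multiply in Q[x] without reducing: a · b = -16·x^2 - 12·x + 4. Now divide by f(x) = x^2 - 5·x - 5, eliminating the leading term at each step:
  leading term -16·x^2: subtract (-16)·f(x) = -16·x^2 + 80·x + 80, leaving -92·x - 76
The degree is now < 2, so this is the remainder. Hence a · b ≡ -92·x - 76 in Q[x]/(f).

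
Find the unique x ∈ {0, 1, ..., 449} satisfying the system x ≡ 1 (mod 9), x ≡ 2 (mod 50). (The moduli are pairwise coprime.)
x ≡ 352 (mod 450); the representative in [0, 450) is 352

The moduli 9, 50 are pairwise coprime, so by the CRT there is a unique solution mod 9·50 = 450.
Solve by successive substitution. Start with x ≡ 1 (mod 9).
  Combine with x ≡ 2 (mod 50): write x = 1 + 9·t and require 1 + 9·t ≡ 2 (mod 50), i.e. 9·t ≡ 2 − 1 ≡ 1 (mod 50). Since 9^(−1) ≡ 39 (mod 50), t ≡ 39·1 ≡ 39 (mod 50). So x ≡ 1 + 9·39 = 352 (mod 450).
Unique solution in [0, 450): x = 352.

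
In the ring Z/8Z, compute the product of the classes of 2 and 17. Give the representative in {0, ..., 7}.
2

Reduce the factors first: 17 ≡ 1 (mod 8), so 2 · 17 ≡ 2 · 1 (mod 8). 2 · 1 = 2. Dividing by 8: 2 = 0·8 + 2. So (2 · 17) mod 8 = 2.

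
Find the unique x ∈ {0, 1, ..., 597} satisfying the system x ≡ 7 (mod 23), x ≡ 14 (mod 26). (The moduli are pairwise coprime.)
x ≡ 352 (mod 598); the representative in [0, 598) is 352

The moduli 23, 26 are pairwise coprime, so by the CRT there is a unique solution mod 23·26 = 598.
Solve by successive substitution. Start with x ≡ 7 (mod 23).
  Combine with x ≡ 14 (mod 26): write x = 7 + 23·t and require 7 + 23·t ≡ 14 (mod 26), i.e. 23·t ≡ 14 − 7 ≡ 7 (mod 26). Since 23^(−1) ≡ 17 (mod 26), t ≡ 17·7 ≡ 15 (mod 26). So x ≡ 7 + 23·15 = 352 (mod 598).
Unique solution in [0, 598): x = 352.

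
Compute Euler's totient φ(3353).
φ(3353) = 2868

φ is multiplicative, with φ(p^e) = p^e − p^(e−1). Factorise 3353 = 7 · 479. Then
  φ(3353) = (7 − 1) · (479 − 1) = 6 · 478 = 2868.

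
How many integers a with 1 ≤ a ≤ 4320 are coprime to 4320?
The number of a ∈ {1, ..., 4320} with gcd(a, 4320) = 1 is by definition Euler's totient φ(4320). φ is multiplicative, with φ(p^e) = p^e − p^(e−1). Factorise 4320 = 2^5 · 3^3 · 5. Then
  φ(4320) = (2^5 − 2^4) · (3^3 − 3^2) · (5 − 1) = 16 · 18 · 4 = 1152.
So there are 1152 such integers.

Final answer: 1152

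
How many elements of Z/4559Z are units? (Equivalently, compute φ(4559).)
An element a ∈ Z/4559Z is a unit iff gcd(a, 4559) = 1, so the number of units is φ(4559). φ is multiplicative, with φ(p^e) = p^e − p^(e−1). Factorise 4559 = 47 · 97. Then
  φ(4559) = (47 − 1) · (97 − 1) = 46 · 96 = 4416.

Final answer: Z/4559Z has φ(4559) = 4416 units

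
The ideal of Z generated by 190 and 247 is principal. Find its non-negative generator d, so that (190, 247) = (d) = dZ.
(190, 247) = (19); d = 19

In the PID Z, (a, b) is generated by gcd(a, b). Compute gcd(247, 190) with the extended Euclidean algorithm, tracking rows (r, s, t) with s·247 + t·190 = r:
  row A: (247, 1, 0)   [1·247 + 0·190 = 247]
  row B: (190, 0, 1)   [0·247 + 1·190 = 190]
  247 = 1·190 + 57   → row C = row A − 1·row B = (57, 1, −1)   [check: 1·247 − 1·190 = 57]
  190 = 3·57 + 19   → row D = row B − 3·row C = (19, −3, 4)   [check: −3·247 + 4·190 = 19]
  57 = 3·19 + 0   → remainder 0, stop. gcd = 19 (last nonzero row D).
So gcd(190, 247) = 19, with Bézout identity −3·247 + 4·190 = 19. Containment (⊇): the Bézout identity exhibits 19 as an element of (190, 247), giving (19) ⊆ (190, 247). Containment (⊆): since 19 | 190 and 19 | 247 (190 = 19·10, 247 = 19·13), every Z-linear combination of 190 and 247 is divisible by 19, so (190, 247) ⊆ (19). Therefore (190, 247) = (19), d = 19.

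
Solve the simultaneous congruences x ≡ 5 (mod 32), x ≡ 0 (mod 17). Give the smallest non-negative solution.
x ≡ 357 (mod 544); the representative in [0, 544) is 357

The moduli 32, 17 are pairwise coprime, so by the CRT there is a unique solution mod 32·17 = 544.
Solve by successive substitution. Start with x ≡ 5 (mod 32).
  Combine with x ≡ 0 (mod 17): write x = 5 + 32·t and require 5 + 32·t ≡ 0 (mod 17), i.e. 32·t ≡ 0 − 5 ≡ 12 (mod 17). Since 32^(−1) ≡ 8 (mod 17) (32 ≡ 15 (mod 17)), t ≡ 8·12 ≡ 11 (mod 17). So x ≡ 5 + 32·11 = 357 (mod 544).
Unique solution in [0, 544): x = 357.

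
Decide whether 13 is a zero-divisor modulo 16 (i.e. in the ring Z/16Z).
gcd(13, 16) = 1, so 13 is a unit in Z/16Z (it has a multiplicative inverse). A unit cannot be a zero-divisor: if 13·b ≡ 0 then multiplying both sides by 13^(−1) gives b ≡ 0. So 13 is not a zero-divisor.

Final answer: NO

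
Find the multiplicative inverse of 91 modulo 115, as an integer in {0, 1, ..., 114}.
91^(−1) ≡ 91 (mod 115)

Apply the extended Euclidean algorithm to (115, 91), tracking rows (r, s, t) with s·115 + t·91 = r. Each division r_prev = q·r_cur + r_new produces the new row as (previous row) − q·(current row):
  row A: (115, 1, 0)   [1·115 + 0·91 = 115]
  row B: (91, 0, 1)   [0·115 + 1·91 = 91]
  115 = 1·91 + 24   → row C = row A − 1·row B = (24, 1, −1)   [check: 1·115 − 1·91 = 24]
  91 = 3·24 + 19   → row D = row B − 3·row C = (19, −3, 4)   [check: −3·115 + 4·91 = 19]
  24 = 1·19 + 5   → row E = row C − 1·row D = (5, 4, −5)   [check: 4·115 − 5·91 = 5]
  19 = 3·5 + 4   → row F = row D − 3·row E = (4, −15, 19)   [check: −15·115 + 19·91 = 4]
  5 = 1·4 + 1   → row G = row E − 1·row F = (1, 19, −24)   [check: 19·115 − 24·91 = 1]
  4 = 4·1 + 0   → remainder 0, stop. gcd = 1 (last nonzero row G).
The gcd is 1, so 91 is invertible mod 115. The last nonzero row gives 19·115 − 24·91 = 1, so t = −24. So 91^(−1) ≡ −24 ≡ 91 (mod 115). Verify: 91 · 91 = 8281 ≡ 1 (mod 115). ✓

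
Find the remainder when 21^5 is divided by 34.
Use repeated squaring. Binary(5) = 101. Walk through the bits of the exponent 5 left-to-right: at each bit after the leading one, square the running value, then multiply by 21 if the bit is 1 (always reducing mod 34):
  bit 1 = 1 (leading): start with 21.
  bit 2 = 0: square 21^2 = 441 ≡ 33 (mod 34).
  bit 3 = 1: square 33^2 = 1089 ≡ 1; bit is 1, so multiply 1·21 = 21 (mod 34).
Final value: 21^5 ≡ 21 (mod 34).

Final answer: 21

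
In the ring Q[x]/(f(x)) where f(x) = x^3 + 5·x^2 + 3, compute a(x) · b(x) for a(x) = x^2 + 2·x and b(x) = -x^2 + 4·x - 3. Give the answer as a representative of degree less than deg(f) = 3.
a · b ≡ -30·x^2 - 3·x - 21 (mod f(x))

First multiply in Q[x] without reducing: a · b = -x^4 + 2·x^3 + 5·x^2 - 6·x. Now divide by f(x) = x^3 + 5·x^2 + 3, eliminating the leading term at each step:
  leading term -x^4: subtract (-x)·f(x) = -x^4 - 5·x^3 - 3·x, leaving 7·x^3 + 5·x^2 - 3·x
  leading term 7·x^3: subtract (7)·f(x) = 7·x^3 + 35·x^2 + 21, leaving -30·x^2 - 3·x - 21
The degree is now < 3, so this is the remainder. Hence a · b ≡ -30·x^2 - 3·x - 21 in Q[x]/(f).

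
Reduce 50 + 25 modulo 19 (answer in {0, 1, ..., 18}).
18

Reduce the summands first: 50 ≡ 12, 25 ≡ 6 (mod 19), so 50 + 25 ≡ 12 + 6 (mod 19). 12 + 6 = 18; 18 = 0·19 + 18, so (50 + 25) mod 19 = 18.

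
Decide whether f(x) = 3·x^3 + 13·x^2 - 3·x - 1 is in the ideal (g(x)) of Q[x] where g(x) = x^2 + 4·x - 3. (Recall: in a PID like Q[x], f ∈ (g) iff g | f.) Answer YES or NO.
In Q[x] the ideal (g) consists of all multiples of g, so f ∈ (g) iff g | f, i.e. iff the remainder of f on division by g is 0. Divide f by g (g is monic, so eliminate the leading term of the running remainder at each step):
  leading term 3·x^3: subtract (3·x)·g(x) = 3·x^3 + 12·x^2 - 9·x, leaving x^2 + 6·x - 1
  leading term x^2: subtract (1)·g(x) = x^2 + 4·x - 3, leaving 2·x + 2
The remainder r(x) = 2·x + 2 ≠ 0 (and deg r < deg g), so g ∤ f, i.e. f ∉ (g).

Final answer: NO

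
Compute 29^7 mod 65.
Use repeated squaring. Binary(7) = 111. Walk through the bits of the exponent 7 left-to-right: at each bit after the leading one, square the running value, then multiply by 29 if the bit is 1 (always reducing mod 65):
  bit 1 = 1 (leading): start with 29.
  bit 2 = 1: square 29^2 = 841 ≡ 61; bit is 1, so multiply 61·29 = 1769 ≡ 14 (mod 65).
  bit 3 = 1: square 14^2 = 196 ≡ 1; bit is 1, so multiply 1·29 = 29 (mod 65).
Final value: 29^7 ≡ 29 (mod 65).

Final answer: 29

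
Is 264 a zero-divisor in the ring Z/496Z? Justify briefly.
YES

gcd(264, 496) = 8 > 1, so 264 is not a unit in Z/496Z. In Z/nZ every nonzero non-unit is a zero-divisor: explicitly, take b = 496/gcd = 62 ≠ 0 (mod 496); then 264·62 = 16368 = 33·496, i.e. 264·62 ≡ 0 (mod 496). So 264 is a zero-divisor.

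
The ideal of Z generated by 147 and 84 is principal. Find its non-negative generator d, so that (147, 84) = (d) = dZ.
(147, 84) = (21); d = 21

In the PID Z, (a, b) is generated by gcd(a, b). Compute gcd(147, 84) with the extended Euclidean algorithm, tracking rows (r, s, t) with s·147 + t·84 = r:
  row A: (147, 1, 0)   [1·147 + 0·84 = 147]
  row B: (84, 0, 1)   [0·147 + 1·84 = 84]
  147 = 1·84 + 63   → row C = row A − 1·row B = (63, 1, −1)   [check: 1·147 − 1·84 = 63]
  84 = 1·63 + 21   → row D = row B − 1·row C = (21, −1, 2)   [check: −1·147 + 2·84 = 21]
  63 = 3·21 + 0   → remainder 0, stop. gcd = 21 (last nonzero row D).
So gcd(147, 84) = 21, with Bézout identity −1·147 + 2·84 = 21. Containment (⊇): the Bézout identity exhibits 21 as an element of (147, 84), giving (21) ⊆ (147, 84). Containment (⊆): since 21 | 147 and 21 | 84 (147 = 21·7, 84 = 21·4), every Z-linear combination of 147 and 84 is divisible by 21, so (147, 84) ⊆ (21). Therefore (147, 84) = (21), d = 21.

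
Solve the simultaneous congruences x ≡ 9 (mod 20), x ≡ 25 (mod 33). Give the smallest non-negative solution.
The moduli 20, 33 are pairwise coprime, so by the CRT there is a unique solution mod 20·33 = 660.
Solve by successive substitution. Start with x ≡ 9 (mod 20).
  Combine with x ≡ 25 (mod 33): write x = 9 + 20·t and require 9 + 20·t ≡ 25 (mod 33), i.e. 20·t ≡ 25 − 9 ≡ 16 (mod 33). Since 20^(−1) ≡ 5 (mod 33), t ≡ 5·16 ≡ 14 (mod 33). So x ≡ 9 + 20·14 = 289 (mod 660).
Unique solution in [0, 660): x = 289.

Final answer: x ≡ 289 (mod 660); the representative in [0, 660) is 289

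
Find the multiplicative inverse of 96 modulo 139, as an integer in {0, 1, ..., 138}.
Apply the extended Euclidean algorithm to (139, 96), tracking rows (r, s, t) with s·139 + t·96 = r. Each division r_prev = q·r_cur + r_new produces the new row as (previous row) − q·(current row):
  row A: (139, 1, 0)   [1·139 + 0·96 = 139]
  row B: (96, 0, 1)   [0·139 + 1·96 = 96]
  139 = 1·96 + 43   → row C = row A − 1·row B = (43, 1, −1)   [check: 1·139 − 1·96 = 43]
  96 = 2·43 + 10   → row D = row B − 2·row C = (10, −2, 3)   [check: −2·139 + 3·96 = 10]
  43 = 4·10 + 3   → row E = row C − 4·row D = (3, 9, −13)   [check: 9·139 − 13·96 = 3]
  10 = 3·3 + 1   → row F = row D − 3·row E = (1, −29, 42)   [check: −29·139 + 42·96 = 1]
  3 = 3·1 + 0   → remainder 0, stop. gcd = 1 (last nonzero row F).
The gcd is 1, so 96 is invertible mod 139. The last nonzero row gives −29·139 + 42·96 = 1, so t = 42. So 96^(−1) ≡ 42 (mod 139). Verify: 96 · 42 = 4032 ≡ 1 (mod 139). ✓

Final answer: 96^(−1) ≡ 42 (mod 139)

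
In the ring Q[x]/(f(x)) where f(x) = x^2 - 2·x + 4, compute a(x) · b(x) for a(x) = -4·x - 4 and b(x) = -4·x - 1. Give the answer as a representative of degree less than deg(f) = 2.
a · b ≡ 52·x - 60 (mod f(x))

First multiply in Q[x] without reducing: a · b = 16·x^2 + 20·x + 4. Now divide by f(x) = x^2 - 2·x + 4, eliminating the leading term at each step:
  leading term 16·x^2: subtract (16)·f(x) = 16·x^2 - 32·x + 64, leaving 52·x - 60
The degree is now < 2, so this is the remainder. Hence a · b ≡ 52·x - 60 in Q[x]/(f).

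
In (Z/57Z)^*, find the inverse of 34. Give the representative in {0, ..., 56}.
34^(−1) ≡ 52 (mod 57)

Apply the extended Euclidean algorithm to (57, 34), tracking rows (r, s, t) with s·57 + t·34 = r. Each division r_prev = q·r_cur + r_new produces the new row as (previous row) − q·(current row):
  row A: (57, 1, 0)   [1·57 + 0·34 = 57]
  row B: (34, 0, 1)   [0·57 + 1·34 = 34]
  57 = 1·34 + 23   → row C = row A − 1·row B = (23, 1, −1)   [check: 1·57 − 1·34 = 23]
  34 = 1·23 + 11   → row D = row B − 1·row C = (11, −1, 2)   [check: −1·57 + 2·34 = 11]
  23 = 2·11 + 1   → row E = row C − 2·row D = (1, 3, −5)   [check: 3·57 − 5·34 = 1]
  11 = 11·1 + 0   → remainder 0, stop. gcd = 1 (last nonzero row E).
The gcd is 1, so 34 is invertible mod 57. The last nonzero row gives 3·57 − 5·34 = 1, so t = −5. So 34^(−1) ≡ −5 ≡ 52 (mod 57). Verify: 34 · 52 = 1768 ≡ 1 (mod 57). ✓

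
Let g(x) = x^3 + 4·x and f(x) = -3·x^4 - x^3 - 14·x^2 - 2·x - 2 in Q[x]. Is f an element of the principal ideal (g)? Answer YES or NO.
In Q[x] the ideal (g) consists of all multiples of g, so f ∈ (g) iff g | f, i.e. iff the remainder of f on division by g is 0. Divide f by g (g is monic, so eliminate the leading term of the running remainder at each step):
  leading term -3·x^4: subtract (-3·x)·g(x) = -3·x^4 - 12·x^2, leaving -x^3 - 2·x^2 - 2·x - 2
  leading term -x^3: subtract (-1)·g(x) = -x^3 - 4·x, leaving -2·x^2 + 2·x - 2
The remainder r(x) = -2·x^2 + 2·x - 2 ≠ 0 (and deg r < deg g), so g ∤ f, i.e. f ∉ (g).

Final answer: NO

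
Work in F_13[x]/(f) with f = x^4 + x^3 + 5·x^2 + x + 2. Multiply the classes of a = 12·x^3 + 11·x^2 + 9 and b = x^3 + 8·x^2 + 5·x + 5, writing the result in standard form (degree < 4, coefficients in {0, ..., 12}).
Multiply as integer polynomials: a · b = 12·x^6 + 107·x^5 + 148·x^4 + 124·x^3 + 127·x^2 + 45·x + 45. Reducing coefficients mod 13: a · b ≡ 12·x^6 + 3·x^5 + 5·x^4 + 7·x^3 + 10·x^2 + 6·x + 6. Now divide by f(x) = x^4 + x^3 + 5·x^2 + x + 2 in F_13[x], eliminating the leading term at each step:
  leading term 12·x^6: subtract (12·x^2)·f(x) = 12·x^6 + 12·x^5 + 8·x^4 + 12·x^3 + 11·x^2, leaving 4·x^5 + 10·x^4 + 8·x^3 + 12·x^2 + 6·x + 6 (coefficients mod 13)
  leading term 4·x^5: subtract (4·x)·f(x) = 4·x^5 + 4·x^4 + 7·x^3 + 4·x^2 + 8·x, leaving 6·x^4 + x^3 + 8·x^2 + 11·x + 6 (coefficients mod 13)
  leading term 6·x^4: subtract (6)·f(x) = 6·x^4 + 6·x^3 + 4·x^2 + 6·x + 12, leaving 8·x^3 + 4·x^2 + 5·x + 7 (coefficients mod 13)
The degree is now < 4, so this is the remainder. Hence a · b ≡ 8·x^3 + 4·x^2 + 5·x + 7 in F_13[x]/(f).

Final answer: a · b ≡ 8·x^3 + 4·x^2 + 5·x + 7 (mod f(x))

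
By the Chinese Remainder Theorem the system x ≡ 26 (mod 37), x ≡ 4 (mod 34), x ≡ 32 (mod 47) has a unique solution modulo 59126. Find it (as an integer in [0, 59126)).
x ≡ 37914 (mod 59126); the representative in [0, 59126) is 37914

The moduli 37, 34, 47 are pairwise coprime, so by the CRT there is a unique solution mod 37·34·47 = 59126.
Solve by successive substitution. Start with x ≡ 26 (mod 37).
  Combine with x ≡ 4 (mod 34): write x = 26 + 37·t and require 26 + 37·t ≡ 4 (mod 34), i.e. 37·t ≡ 4 − 26 ≡ 12 (mod 34). Since 37^(−1) ≡ 23 (mod 34) (37 ≡ 3 (mod 34)), t ≡ 23·12 ≡ 4 (mod 34). So x ≡ 26 + 37·4 = 174 (mod 1258).
  Combine with x ≡ 32 (mod 47): write x = 174 + 1258·t and require 174 + 1258·t ≡ 32 (mod 47), i.e. 1258·t ≡ 32 − 174 ≡ 46 (mod 47). Since 1258^(−1) ≡ 17 (mod 47) (1258 ≡ 36 (mod 47)), t ≡ 17·46 ≡ 30 (mod 47). So x ≡ 174 + 1258·30 = 37914 (mod 59126).
Unique solution in [0, 59126): x = 37914.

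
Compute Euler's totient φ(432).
φ is multiplicative, with φ(p^e) = p^e − p^(e−1). Factorise 432 = 2^4 · 3^3. Then
  φ(432) = (2^4 − 2^3) · (3^3 − 3^2) = 8 · 18 = 144.

Final answer: φ(432) = 144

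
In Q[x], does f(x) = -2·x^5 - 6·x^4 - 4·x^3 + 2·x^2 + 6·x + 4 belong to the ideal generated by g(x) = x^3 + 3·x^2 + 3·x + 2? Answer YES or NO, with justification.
YES

In Q[x] the ideal (g) consists of all multiples of g, so f ∈ (g) iff g | f, i.e. iff the remainder of f on division by g is 0. Divide f by g (g is monic, so eliminate the leading term of the running remainder at each step):
  leading term -2·x^5: subtract (-2·x^2)·g(x) = -2·x^5 - 6·x^4 - 6·x^3 - 4·x^2, leaving 2·x^3 + 6·x^2 + 6·x + 4
  leading term 2·x^3: subtract (2)·g(x) = 2·x^3 + 6·x^2 + 6·x + 4, leaving 0
The remainder is 0, so f(x) = g(x) · h(x) with h(x) = 2 - 2·x^2. Hence g | f, i.e. f ∈ (g).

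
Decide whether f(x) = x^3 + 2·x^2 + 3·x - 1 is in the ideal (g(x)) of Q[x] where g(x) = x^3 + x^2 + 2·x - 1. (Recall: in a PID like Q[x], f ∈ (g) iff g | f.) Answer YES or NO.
In Q[x] the ideal (g) consists of all multiples of g, so f ∈ (g) iff g | f, i.e. iff the remainder of f on division by g is 0. Divide f by g (g is monic, so eliminate the leading term of the running remainder at each step):
  leading term x^3: subtract (1)·g(x) = x^3 + x^2 + 2·x - 1, leaving x^2 + x
The remainder r(x) = x^2 + x ≠ 0 (and deg r < deg g), so g ∤ f, i.e. f ∉ (g).

Final answer: NO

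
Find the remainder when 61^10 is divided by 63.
Use repeated squaring. Binary(10) = 1010. Walk through the bits of the exponent 10 left-to-right: at each bit after the leading one, square the running value, then multiply by 61 if the bit is 1 (always reducing mod 63):
  bit 1 = 1 (leading): start with 61.
  bit 2 = 0: square 61^2 = 3721 ≡ 4 (mod 63).
  bit 3 = 1: square 4^2 = 16; bit is 1, so multiply 16·61 = 976 ≡ 31 (mod 63).
  bit 4 = 0: square 31^2 = 961 ≡ 16 (mod 63).
Final value: 61^10 ≡ 16 (mod 63).

Final answer: 16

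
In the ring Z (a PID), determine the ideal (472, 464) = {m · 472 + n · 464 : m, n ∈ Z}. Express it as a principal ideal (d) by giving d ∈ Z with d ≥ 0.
In the PID Z, (a, b) is generated by gcd(a, b). Compute gcd(472, 464) with the extended Euclidean algorithm, tracking rows (r, s, t) with s·472 + t·464 = r:
  row A: (472, 1, 0)   [1·472 + 0·464 = 472]
  row B: (464, 0, 1)   [0·472 + 1·464 = 464]
  472 = 1·464 + 8   → row C = row A − 1·row B = (8, 1, −1)   [check: 1·472 − 1·464 = 8]
  464 = 58·8 + 0   → remainder 0, stop. gcd = 8 (last nonzero row C).
So gcd(472, 464) = 8, with Bézout identity 1·472 − 1·464 = 8. Containment (⊇): the Bézout identity exhibits 8 as an element of (472, 464), giving (8) ⊆ (472, 464). Containment (⊆): since 8 | 472 and 8 | 464 (472 = 8·59, 464 = 8·58), every Z-linear combination of 472 and 464 is divisible by 8, so (472, 464) ⊆ (8). Therefore (472, 464) = (8), d = 8.

Final answer: (472, 464) = (8); d = 8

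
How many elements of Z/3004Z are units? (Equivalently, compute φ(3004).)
An element a ∈ Z/3004Z is a unit iff gcd(a, 3004) = 1, so the number of units is φ(3004). φ is multiplicative, with φ(p^e) = p^e − p^(e−1). Factorise 3004 = 2^2 · 751. Then
  φ(3004) = (2^2 − 2^1) · (751 − 1) = 2 · 750 = 1500.

Final answer: Z/3004Z has φ(3004) = 1500 units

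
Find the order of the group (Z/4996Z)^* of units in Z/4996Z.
|(Z/4996Z)^*| = 2496

(Z/4996Z)^* consists of the classes a with gcd(a, 4996) = 1, so its order is φ(4996). φ is multiplicative, with φ(p^e) = p^e − p^(e−1). Factorise 4996 = 2^2 · 1249. Then
  φ(4996) = (2^2 − 2^1) · (1249 − 1) = 2 · 1248 = 2496.
Thus |(Z/4996Z)^*| = 2496.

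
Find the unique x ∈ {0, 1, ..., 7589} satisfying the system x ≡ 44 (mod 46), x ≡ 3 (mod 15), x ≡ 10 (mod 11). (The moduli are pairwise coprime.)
x ≡ 2298 (mod 7590); the representative in [0, 7590) is 2298

The moduli 46, 15, 11 are pairwise coprime, so by the CRT there is a unique solution mod 46·15·11 = 7590.
Solve by successive substitution. Start with x ≡ 44 (mod 46).
  Combine with x ≡ 3 (mod 15): write x = 44 + 46·t and require 44 + 46·t ≡ 3 (mod 15), i.e. 46·t ≡ 3 − 44 ≡ 4 (mod 15). Since 46^(−1) ≡ 1 (mod 15) (46 ≡ 1 (mod 15)), t ≡ 1·4 ≡ 4 (mod 15). So x ≡ 44 + 46·4 = 228 (mod 690).
  Combine with x ≡ 10 (mod 11): write x = 228 + 690·t and require 228 + 690·t ≡ 10 (mod 11), i.e. 690·t ≡ 10 − 228 ≡ 2 (mod 11). Since 690^(−1) ≡ 7 (mod 11) (690 ≡ 8 (mod 11)), t ≡ 7·2 ≡ 3 (mod 11). So x ≡ 228 + 690·3 = 2298 (mod 7590).
Unique solution in [0, 7590): x = 2298.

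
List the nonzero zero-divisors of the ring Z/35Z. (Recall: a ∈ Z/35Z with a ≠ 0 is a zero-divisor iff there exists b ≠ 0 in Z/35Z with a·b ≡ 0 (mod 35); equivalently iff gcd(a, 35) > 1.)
nonzero zero-divisors of Z/35Z = {5, 7, 10, 14, 15, 20, 21, 25, 28, 30}

An element a ∈ Z/35Z (with a ≠ 0) is a zero-divisor iff gcd(a, 35) > 1 (because a is a unit precisely when gcd(a, n) = 1, and in Z/nZ every nonzero, non-unit element is a zero-divisor). Scan a = 1, ..., 34 and keep those with gcd(a, 35) > 1:
  gcd(5, 35) = 5, gcd(7, 35) = 7, gcd(10, 35) = 5, gcd(14, 35) = 7, gcd(15, 35) = 5, gcd(20, 35) = 5, gcd(21, 35) = 7, gcd(25, 35) = 5, gcd(28, 35) = 7, gcd(30, 35) = 5.
All other a ∈ {1, ..., 34} have gcd(a, 35) = 1 and are units. So the nonzero zero-divisors are exactly the 10 values of a appearing in this scan.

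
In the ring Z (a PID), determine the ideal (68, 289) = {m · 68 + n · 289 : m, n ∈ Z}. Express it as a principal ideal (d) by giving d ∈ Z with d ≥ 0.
In the PID Z, (a, b) is generated by gcd(a, b). Compute gcd(289, 68) with the extended Euclidean algorithm, tracking rows (r, s, t) with s·289 + t·68 = r:
  row A: (289, 1, 0)   [1·289 + 0·68 = 289]
  row B: (68, 0, 1)   [0·289 + 1·68 = 68]
  289 = 4·68 + 17   → row C = row A − 4·row B = (17, 1, −4)   [check: 1·289 − 4·68 = 17]
  68 = 4·17 + 0   → remainder 0, stop. gcd = 17 (last nonzero row C).
So gcd(68, 289) = 17, with Bézout identity 1·289 − 4·68 = 17. Containment (⊇): the Bézout identity exhibits 17 as an element of (68, 289), giving (17) ⊆ (68, 289). Containment (⊆): since 17 | 68 and 17 | 289 (68 = 17·4, 289 = 17·17), every Z-linear combination of 68 and 289 is divisible by 17, so (68, 289) ⊆ (17). Therefore (68, 289) = (17), d = 17.

Final answer: (68, 289) = (17); d = 17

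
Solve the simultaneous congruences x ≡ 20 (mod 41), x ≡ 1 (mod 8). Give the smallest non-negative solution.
The moduli 41, 8 are pairwise coprime, so by the CRT there is a unique solution mod 41·8 = 328.
Solve by successive substitution. Start with x ≡ 20 (mod 41).
  Combine with x ≡ 1 (mod 8): write x = 20 + 41·t and require 20 + 41·t ≡ 1 (mod 8), i.e. 41·t ≡ 1 − 20 ≡ 5 (mod 8). Since 41^(−1) ≡ 1 (mod 8) (41 ≡ 1 (mod 8)), t ≡ 1·5 ≡ 5 (mod 8). So x ≡ 20 + 41·5 = 225 (mod 328).
Unique solution in [0, 328): x = 225.

Final answer: x ≡ 225 (mod 328); the representative in [0, 328) is 225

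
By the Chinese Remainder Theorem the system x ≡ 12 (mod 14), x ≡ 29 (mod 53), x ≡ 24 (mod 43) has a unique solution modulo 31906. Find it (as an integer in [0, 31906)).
The moduli 14, 53, 43 are pairwise coprime, so by the CRT there is a unique solution mod 14·53·43 = 31906.
Solve by successive substitution. Start with x ≡ 12 (mod 14).
  Combine with x ≡ 29 (mod 53): write x = 12 + 14·t and require 12 + 14·t ≡ 29 (mod 53), i.e. 14·t ≡ 29 − 12 ≡ 17 (mod 53). Since 14^(−1) ≡ 19 (mod 53), t ≡ 19·17 ≡ 5 (mod 53). So x ≡ 12 + 14·5 = 82 (mod 742).
  Combine with x ≡ 24 (mod 43): write x = 82 + 742·t and require 82 + 742·t ≡ 24 (mod 43), i.e. 742·t ≡ 24 − 82 ≡ 28 (mod 43). Since 742^(−1) ≡ 4 (mod 43) (742 ≡ 11 (mod 43)), t ≡ 4·28 ≡ 26 (mod 43). So x ≡ 82 + 742·26 = 19374 (mod 31906).
Unique solution in [0, 31906): x = 19374.

Final answer: x ≡ 19374 (mod 31906); the representative in [0, 31906) is 19374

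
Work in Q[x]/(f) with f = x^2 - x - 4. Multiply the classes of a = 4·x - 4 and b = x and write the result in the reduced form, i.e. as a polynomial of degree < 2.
a · b ≡ 16 (mod f(x))

First multiply in Q[x] without reducing: a · b = 4·x^2 - 4·x. Now divide by f(x) = x^2 - x - 4, eliminating the leading term at each step:
  leading term 4·x^2: subtract (4)·f(x) = 4·x^2 - 4·x - 16, leaving 16
The degree is now < 2, so this is the remainder. Hence a · b ≡ 16 in Q[x]/(f).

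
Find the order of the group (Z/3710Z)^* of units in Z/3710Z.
|(Z/3710Z)^*| = 1248

(Z/3710Z)^* consists of the classes a with gcd(a, 3710) = 1, so its order is φ(3710). φ is multiplicative, with φ(p^e) = p^e − p^(e−1). Factorise 3710 = 2 · 5 · 7 · 53. Then
  φ(3710) = (2 − 1) · (5 − 1) · (7 − 1) · (53 − 1) = 1 · 4 · 6 · 52 = 1248.
Thus |(Z/3710Z)^*| = 1248.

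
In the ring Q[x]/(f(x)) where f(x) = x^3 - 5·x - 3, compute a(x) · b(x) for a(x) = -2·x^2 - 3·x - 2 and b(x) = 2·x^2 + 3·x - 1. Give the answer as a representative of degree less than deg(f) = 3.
a · b ≡ -31·x^2 - 75·x - 34 (mod f(x))

First multiply in Q[x] without reducing: a · b = -4·x^4 - 12·x^3 - 11·x^2 - 3·x + 2. Now divide by f(x) = x^3 - 5·x - 3, eliminating the leading term at each step:
  leading term -4·x^4: subtract (-4·x)·f(x) = -4·x^4 + 20·x^2 + 12·x, leaving -12·x^3 - 31·x^2 - 15·x + 2
  leading term -12·x^3: subtract (-12)·f(x) = -12·x^3 + 60·x + 36, leaving -31·x^2 - 75·x - 34
The degree is now < 3, so this is the remainder. Hence a · b ≡ -31·x^2 - 75·x - 34 in Q[x]/(f).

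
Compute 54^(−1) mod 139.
54^(−1) ≡ 121 (mod 139)

Apply the extended Euclidean algorithm to (139, 54), tracking rows (r, s, t) with s·139 + t·54 = r. Each division r_prev = q·r_cur + r_new produces the new row as (previous row) − q·(current row):
  row A: (139, 1, 0)   [1·139 + 0·54 = 139]
  row B: (54, 0, 1)   [0·139 + 1·54 = 54]
  139 = 2·54 + 31   → row C = row A − 2·row B = (31, 1, −2)   [check: 1·139 − 2·54 = 31]
  54 = 1·31 + 23   → row D = row B − 1·row C = (23, −1, 3)   [check: −1·139 + 3·54 = 23]
  31 = 1·23 + 8   → row E = row C − 1·row D = (8, 2, −5)   [check: 2·139 − 5·54 = 8]
  23 = 2·8 + 7   → row F = row D − 2·row E = (7, −5, 13)   [check: −5·139 + 13·54 = 7]
  8 = 1·7 + 1   → row G = row E − 1·row F = (1, 7, −18)   [check: 7·139 − 18·54 = 1]
  7 = 7·1 + 0   → remainder 0, stop. gcd = 1 (last nonzero row G).
The gcd is 1, so 54 is invertible mod 139. The last nonzero row gives 7·139 − 18·54 = 1, so t = −18. So 54^(−1) ≡ −18 ≡ 121 (mod 139). Verify: 54 · 121 = 6534 ≡ 1 (mod 139). ✓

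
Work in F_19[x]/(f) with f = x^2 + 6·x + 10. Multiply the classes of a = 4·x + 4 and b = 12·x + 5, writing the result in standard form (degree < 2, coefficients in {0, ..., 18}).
a · b ≡ 8·x + 15 (mod f(x))

Multiply as integer polynomials: a · b = 48·x^2 + 68·x + 20. Reducing coefficients mod 19: a · b ≡ 10·x^2 + 11·x + 1. Now divide by f(x) = x^2 + 6·x + 10 in F_19[x], eliminating the leading term at each step:
  leading term 10·x^2: subtract (10)·f(x) = 10·x^2 + 3·x + 5, leaving 8·x + 15 (coefficients mod 19)
The degree is now < 2, so this is the remainder. Hence a · b ≡ 8·x + 15 in F_19[x]/(f).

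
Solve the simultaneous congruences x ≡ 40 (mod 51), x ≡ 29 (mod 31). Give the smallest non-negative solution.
x ≡ 91 (mod 1581); the representative in [0, 1581) is 91

The moduli 51, 31 are pairwise coprime, so by the CRT there is a unique solution mod 51·31 = 1581.
Solve by successive substitution. Start with x ≡ 40 (mod 51).
  Combine with x ≡ 29 (mod 31): write x = 40 + 51·t and require 40 + 51·t ≡ 29 (mod 31), i.e. 51·t ≡ 29 − 40 ≡ 20 (mod 31). Since 51^(−1) ≡ 14 (mod 31) (51 ≡ 20 (mod 31)), t ≡ 14·20 ≡ 1 (mod 31). So x ≡ 40 + 51·1 = 91 (mod 1581).
Unique solution in [0, 1581): x = 91.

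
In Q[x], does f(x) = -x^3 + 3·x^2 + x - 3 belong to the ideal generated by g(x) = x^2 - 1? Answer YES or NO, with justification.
YES

In Q[x] the ideal (g) consists of all multiples of g, so f ∈ (g) iff g | f, i.e. iff the remainder of f on division by g is 0. Divide f by g (g is monic, so eliminate the leading term of the running remainder at each step):
  leading term -x^3: subtract (-x)·g(x) = -x^3 + x, leaving 3·x^2 - 3
  leading term 3·x^2: subtract (3)·g(x) = 3·x^2 - 3, leaving 0
The remainder is 0, so f(x) = g(x) · h(x) with h(x) = 3 - x. Hence g | f, i.e. f ∈ (g).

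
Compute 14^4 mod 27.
Use repeated squaring. Binary(4) = 100. Walk through the bits of the exponent 4 left-to-right: at each bit after the leading one, square the running value, then multiply by 14 if the bit is 1 (always reducing mod 27):
  bit 1 = 1 (leading): start with 14.
  bit 2 = 0: square 14^2 = 196 ≡ 7 (mod 27).
  bit 3 = 0: square 7^2 = 49 ≡ 22 (mod 27).
Final value: 14^4 ≡ 22 (mod 27).

Final answer: 22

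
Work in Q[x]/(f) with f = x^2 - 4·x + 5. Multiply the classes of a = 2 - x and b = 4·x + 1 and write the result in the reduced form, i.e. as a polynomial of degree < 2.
First multiply in Q[x] without reducing: a · b = -4·x^2 + 7·x + 2. Now divide by f(x) = x^2 - 4·x + 5, eliminating the leading term at each step:
  leading term -4·x^2: subtract (-4)·f(x) = -4·x^2 + 16·x - 20, leaving 22 - 9·x
The degree is now < 2, so this is the remainder. Hence a · b ≡ 22 - 9·x in Q[x]/(f).

Final answer: a · b ≡ 22 - 9·x (mod f(x))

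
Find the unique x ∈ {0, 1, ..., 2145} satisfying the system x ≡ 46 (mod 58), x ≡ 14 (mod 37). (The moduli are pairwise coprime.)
The moduli 58, 37 are pairwise coprime, so by the CRT there is a unique solution mod 58·37 = 2146.
Solve by successive substitution. Start with x ≡ 46 (mod 58).
  Combine with x ≡ 14 (mod 37): write x = 46 + 58·t and require 46 + 58·t ≡ 14 (mod 37), i.e. 58·t ≡ 14 − 46 ≡ 5 (mod 37). Since 58^(−1) ≡ 30 (mod 37) (58 ≡ 21 (mod 37)), t ≡ 30·5 ≡ 2 (mod 37). So x ≡ 46 + 58·2 = 162 (mod 2146).
Unique solution in [0, 2146): x = 162.

Final answer: x ≡ 162 (mod 2146); the representative in [0, 2146) is 162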